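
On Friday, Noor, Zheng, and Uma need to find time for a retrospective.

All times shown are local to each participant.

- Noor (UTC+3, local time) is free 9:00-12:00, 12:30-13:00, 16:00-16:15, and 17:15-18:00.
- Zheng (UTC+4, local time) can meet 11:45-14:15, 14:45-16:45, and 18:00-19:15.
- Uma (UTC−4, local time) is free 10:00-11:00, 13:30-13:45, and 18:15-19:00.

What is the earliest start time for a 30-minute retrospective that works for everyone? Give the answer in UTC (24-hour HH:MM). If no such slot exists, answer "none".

Noor → UTC: 06:00–09:00, 09:30–10:00, 13:00–13:15, 14:15–15:00.
Zheng → UTC: 07:45–10:15, 10:45–12:45, 14:00–15:15.
Uma → UTC: 14:00–15:00, 17:30–17:45, 22:15–23:00.
Noor ∩ Zheng: 07:45–09:00, 09:30–10:00, 14:15–15:00.
Noor ∩ Zheng ∩ Uma: 14:15–15:00.
Windows ≥ 30 min: 14:15–15:00.
Earliest such window starts at 14:15.

14:15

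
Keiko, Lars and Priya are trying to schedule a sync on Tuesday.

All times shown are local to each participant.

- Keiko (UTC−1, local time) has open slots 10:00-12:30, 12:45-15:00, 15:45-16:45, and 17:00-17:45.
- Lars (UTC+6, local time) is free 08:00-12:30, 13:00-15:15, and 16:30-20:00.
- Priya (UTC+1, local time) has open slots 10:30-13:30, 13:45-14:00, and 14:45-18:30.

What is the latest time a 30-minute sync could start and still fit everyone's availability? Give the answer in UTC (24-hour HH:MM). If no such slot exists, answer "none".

Keiko → UTC: 11:00–13:30, 13:45–16:00, 16:45–17:45, 18:00–18:45.
Lars → UTC: 02:00–06:30, 07:00–09:15, 10:30–14:00.
Priya → UTC: 09:30–12:30, 12:45–13:00, 13:45–17:30.
Keiko ∩ Lars: 11:00–13:30, 13:45–14:00.
Keiko ∩ Lars ∩ Priya: 11:00–12:30, 12:45–13:00, 13:45–14:00.
Windows ≥ 30 min: 11:00–12:30.
Latest start in the last window 11:00–12:30 is 12:30 − 30 min = 12:00.

12:00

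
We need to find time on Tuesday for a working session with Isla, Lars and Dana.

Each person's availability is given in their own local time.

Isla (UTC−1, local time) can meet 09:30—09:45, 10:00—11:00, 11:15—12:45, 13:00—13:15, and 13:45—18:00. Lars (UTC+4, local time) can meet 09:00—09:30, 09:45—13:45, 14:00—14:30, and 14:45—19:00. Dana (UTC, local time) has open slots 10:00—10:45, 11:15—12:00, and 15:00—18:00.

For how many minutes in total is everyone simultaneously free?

45 minutes

Isla → UTC: 10:30–10:45, 11:00–12:00, 12:15–13:45, 14:00–14:15, 14:45–19:00.
Lars → UTC: 05:00–05:30, 05:45–09:45, 10:00–10:30, 10:45–15:00.
Dana → UTC: 10:00–10:45, 11:15–12:00, 15:00–18:00.
Isla ∩ Lars: 11:00–12:00, 12:15–13:45, 14:00–14:15, 14:45–15:00.
Isla ∩ Lars ∩ Dana: 11:15–12:00.
Total common minutes: 45.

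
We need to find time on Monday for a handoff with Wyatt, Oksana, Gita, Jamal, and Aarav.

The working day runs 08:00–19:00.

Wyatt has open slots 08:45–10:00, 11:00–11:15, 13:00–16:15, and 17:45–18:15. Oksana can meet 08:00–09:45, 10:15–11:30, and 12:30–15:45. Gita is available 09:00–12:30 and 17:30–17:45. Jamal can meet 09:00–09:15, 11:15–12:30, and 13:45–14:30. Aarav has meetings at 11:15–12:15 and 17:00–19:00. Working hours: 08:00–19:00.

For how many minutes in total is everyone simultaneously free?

Aarav free within 08:00–19:00: 08:00–11:15, 12:15–17:00.
Wyatt ∩ Oksana: 08:45–09:45, 11:00–11:15, 13:00–15:45.
Wyatt ∩ Oksana ∩ Gita: 09:00–09:45, 11:00–11:15.
Wyatt ∩ Oksana ∩ Gita ∩ Jamal: 09:00–09:15.
Wyatt ∩ Oksana ∩ Gita ∩ Jamal ∩ Aarav: 09:00–09:15.
Total common minutes: 15.

15 minutes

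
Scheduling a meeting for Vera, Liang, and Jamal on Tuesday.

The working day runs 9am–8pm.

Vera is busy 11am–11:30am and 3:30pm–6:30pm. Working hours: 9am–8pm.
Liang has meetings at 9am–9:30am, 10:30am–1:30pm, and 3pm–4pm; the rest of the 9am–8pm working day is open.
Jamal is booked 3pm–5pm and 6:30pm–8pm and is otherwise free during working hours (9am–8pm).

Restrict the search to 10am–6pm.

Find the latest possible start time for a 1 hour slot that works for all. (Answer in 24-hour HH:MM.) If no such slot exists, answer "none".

14:00

Vera free within 09:00–20:00: 09:00–11:00, 11:30–15:30, 18:30–20:00.
Liang free within 09:00–20:00: 09:30–10:30, 13:30–15:00, 16:00–20:00.
Jamal free within 09:00–20:00: 09:00–15:00, 17:00–18:30.
Vera ∩ Liang: 09:30–10:30, 13:30–15:00, 18:30–20:00.
Vera ∩ Liang ∩ Jamal: 09:30–10:30, 13:30–15:00.
Restricted to 10:00–18:00: 10:00–10:30, 13:30–15:00.
Windows ≥ 60 min: 13:30–15:00.
Latest start in the last window 13:30–15:00 is 15:00 − 60 min = 14:00.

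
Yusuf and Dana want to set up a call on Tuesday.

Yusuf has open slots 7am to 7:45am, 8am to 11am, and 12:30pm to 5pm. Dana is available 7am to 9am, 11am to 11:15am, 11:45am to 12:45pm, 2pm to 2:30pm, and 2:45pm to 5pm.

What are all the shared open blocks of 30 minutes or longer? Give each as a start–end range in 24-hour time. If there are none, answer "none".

07:00–07:45, 08:00–09:00, 14:00–14:30, 14:45–17:00

Yusuf ∩ Dana: 07:00–07:45, 08:00–09:00, 12:30–12:45, 14:00–14:30, 14:45–17:00.
Windows ≥ 30 min: 07:00–07:45, 08:00–09:00, 14:00–14:30, 14:45–17:00.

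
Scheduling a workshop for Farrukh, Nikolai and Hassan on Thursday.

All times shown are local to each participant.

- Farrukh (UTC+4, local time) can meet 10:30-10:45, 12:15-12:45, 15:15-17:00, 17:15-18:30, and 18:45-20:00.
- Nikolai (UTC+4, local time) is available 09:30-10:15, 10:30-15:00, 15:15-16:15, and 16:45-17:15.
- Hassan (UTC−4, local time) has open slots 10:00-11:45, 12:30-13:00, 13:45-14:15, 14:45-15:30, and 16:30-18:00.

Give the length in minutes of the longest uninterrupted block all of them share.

0 minutes

Farrukh → UTC: 06:30–06:45, 08:15–08:45, 11:15–13:00, 13:15–14:30, 14:45–16:00.
Nikolai → UTC: 05:30–06:15, 06:30–11:00, 11:15–12:15, 12:45–13:15.
Hassan → UTC: 14:00–15:45, 16:30–17:00, 17:45–18:15, 18:45–19:30, 20:30–22:00.
Farrukh ∩ Nikolai: 06:30–06:45, 08:15–08:45, 11:15–12:15, 12:45–13:00.
Farrukh ∩ Nikolai ∩ Hassan: (none).
No common window.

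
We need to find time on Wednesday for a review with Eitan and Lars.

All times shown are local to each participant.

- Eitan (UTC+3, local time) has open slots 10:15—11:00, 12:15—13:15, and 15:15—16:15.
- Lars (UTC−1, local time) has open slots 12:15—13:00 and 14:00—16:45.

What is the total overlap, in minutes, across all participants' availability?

Eitan → UTC: 07:15–08:00, 09:15–10:15, 12:15–13:15.
Lars → UTC: 13:15–14:00, 15:00–17:45.
Eitan ∩ Lars: (none).
Total common minutes: 0.

0 minutes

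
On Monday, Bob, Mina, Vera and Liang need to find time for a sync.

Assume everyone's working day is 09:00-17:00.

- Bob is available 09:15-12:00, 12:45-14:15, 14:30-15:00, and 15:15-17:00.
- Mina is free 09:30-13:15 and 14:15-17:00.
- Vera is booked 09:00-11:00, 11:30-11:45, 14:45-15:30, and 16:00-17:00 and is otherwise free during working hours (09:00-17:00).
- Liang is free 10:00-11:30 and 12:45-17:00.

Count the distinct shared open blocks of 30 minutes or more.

3

Vera free within 09:00–17:00: 11:00–11:30, 11:45–14:45, 15:30–16:00.
Bob ∩ Mina: 09:30–12:00, 12:45–13:15, 14:30–15:00, 15:15–17:00.
Bob ∩ Mina ∩ Vera: 11:00–11:30, 11:45–12:00, 12:45–13:15, 14:30–14:45, 15:30–16:00.
Bob ∩ Mina ∩ Vera ∩ Liang: 11:00–11:30, 12:45–13:15, 14:30–14:45, 15:30–16:00.
Windows ≥ 30 min: 11:00–11:30, 12:45–13:15, 15:30–16:00.
That's 3 windows.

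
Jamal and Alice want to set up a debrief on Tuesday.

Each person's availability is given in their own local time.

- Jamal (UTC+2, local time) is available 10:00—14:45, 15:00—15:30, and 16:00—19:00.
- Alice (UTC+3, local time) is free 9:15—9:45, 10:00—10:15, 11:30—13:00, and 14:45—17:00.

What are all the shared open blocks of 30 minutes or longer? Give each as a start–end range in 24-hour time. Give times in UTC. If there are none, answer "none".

Jamal → UTC: 08:00–12:45, 13:00–13:30, 14:00–17:00.
Alice → UTC: 06:15–06:45, 07:00–07:15, 08:30–10:00, 11:45–14:00.
Jamal ∩ Alice: 08:30–10:00, 11:45–12:45, 13:00–13:30.
Windows ≥ 30 min: 08:30–10:00, 11:45–12:45, 13:00–13:30.

08:30–10:00, 11:45–12:45, 13:00–13:30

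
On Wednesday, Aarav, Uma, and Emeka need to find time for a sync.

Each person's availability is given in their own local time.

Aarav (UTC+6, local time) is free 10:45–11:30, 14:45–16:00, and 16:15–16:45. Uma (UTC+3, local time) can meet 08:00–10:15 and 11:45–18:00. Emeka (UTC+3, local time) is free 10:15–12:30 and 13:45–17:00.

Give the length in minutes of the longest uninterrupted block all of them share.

Aarav → UTC: 04:45–05:30, 08:45–10:00, 10:15–10:45.
Uma → UTC: 05:00–07:15, 08:45–15:00.
Emeka → UTC: 07:15–09:30, 10:45–14:00.
Aarav ∩ Uma: 05:00–05:30, 08:45–10:00, 10:15–10:45.
Aarav ∩ Uma ∩ Emeka: 08:45–09:30.
Single common window of 45 minutes.

45 minutes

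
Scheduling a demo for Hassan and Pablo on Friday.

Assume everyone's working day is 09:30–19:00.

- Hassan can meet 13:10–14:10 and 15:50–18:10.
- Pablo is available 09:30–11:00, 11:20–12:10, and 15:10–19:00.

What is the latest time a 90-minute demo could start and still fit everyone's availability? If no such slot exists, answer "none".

Hassan ∩ Pablo: 15:50–18:10.
Windows ≥ 90 min: 15:50–18:10.
Latest start in the last window 15:50–18:10 is 18:10 − 90 min = 16:40.

16:40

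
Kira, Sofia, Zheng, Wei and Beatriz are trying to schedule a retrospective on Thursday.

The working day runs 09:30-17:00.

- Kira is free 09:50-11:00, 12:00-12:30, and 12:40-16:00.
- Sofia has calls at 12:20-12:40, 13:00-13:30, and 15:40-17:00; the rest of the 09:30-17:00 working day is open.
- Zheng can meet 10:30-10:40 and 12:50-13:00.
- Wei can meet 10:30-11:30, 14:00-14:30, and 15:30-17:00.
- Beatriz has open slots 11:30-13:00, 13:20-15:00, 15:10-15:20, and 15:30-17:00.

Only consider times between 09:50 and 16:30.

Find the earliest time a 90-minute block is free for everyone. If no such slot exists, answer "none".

Sofia free within 09:30–17:00: 09:30–12:20, 12:40–13:00, 13:30–15:40.
Kira ∩ Sofia: 09:50–11:00, 12:00–12:20, 12:40–13:00, 13:30–15:40.
Kira ∩ Sofia ∩ Zheng: 10:30–10:40, 12:50–13:00.
Kira ∩ Sofia ∩ Zheng ∩ Wei: 10:30–10:40.
Kira ∩ Sofia ∩ Zheng ∩ Wei ∩ Beatriz: (none).
Restricted to 09:50–16:30: (none).
Windows ≥ 90 min: (none).

none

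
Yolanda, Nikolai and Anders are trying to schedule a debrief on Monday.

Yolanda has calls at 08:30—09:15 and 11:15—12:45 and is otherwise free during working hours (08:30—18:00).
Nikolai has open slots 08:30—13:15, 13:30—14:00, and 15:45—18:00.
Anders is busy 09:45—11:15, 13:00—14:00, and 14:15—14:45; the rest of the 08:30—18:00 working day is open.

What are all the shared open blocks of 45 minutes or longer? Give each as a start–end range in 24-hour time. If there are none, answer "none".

15:45–18:00

Yolanda free within 08:30–18:00: 09:15–11:15, 12:45–18:00.
Anders free within 08:30–18:00: 08:30–09:45, 11:15–13:00, 14:00–14:15, 14:45–18:00.
Yolanda ∩ Nikolai: 09:15–11:15, 12:45–13:15, 13:30–14:00, 15:45–18:00.
Yolanda ∩ Nikolai ∩ Anders: 09:15–09:45, 12:45–13:00, 15:45–18:00.
Windows ≥ 45 min: 15:45–18:00.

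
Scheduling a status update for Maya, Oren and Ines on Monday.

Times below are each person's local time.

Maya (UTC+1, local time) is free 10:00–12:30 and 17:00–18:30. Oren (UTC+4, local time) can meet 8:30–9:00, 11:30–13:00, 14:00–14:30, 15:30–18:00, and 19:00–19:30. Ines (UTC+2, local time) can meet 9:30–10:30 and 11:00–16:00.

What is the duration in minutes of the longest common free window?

Maya → UTC: 09:00–11:30, 16:00–17:30.
Oren → UTC: 04:30–05:00, 07:30–09:00, 10:00–10:30, 11:30–14:00, 15:00–15:30.
Ines → UTC: 07:30–08:30, 09:00–14:00.
Maya ∩ Oren: 10:00–10:30.
Maya ∩ Oren ∩ Ines: 10:00–10:30.
Single common window of 30 minutes.

30 minutes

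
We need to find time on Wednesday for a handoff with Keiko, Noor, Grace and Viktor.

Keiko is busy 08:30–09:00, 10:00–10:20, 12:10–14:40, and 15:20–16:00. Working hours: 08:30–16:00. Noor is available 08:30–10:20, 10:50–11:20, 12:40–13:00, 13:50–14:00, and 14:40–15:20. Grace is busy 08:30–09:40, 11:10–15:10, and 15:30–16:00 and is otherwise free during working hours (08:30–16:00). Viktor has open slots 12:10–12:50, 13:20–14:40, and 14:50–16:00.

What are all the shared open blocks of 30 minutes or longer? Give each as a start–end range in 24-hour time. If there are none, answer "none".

none

Keiko free within 08:30–16:00: 09:00–10:00, 10:20–12:10, 14:40–15:20.
Grace free within 08:30–16:00: 09:40–11:10, 15:10–15:30.
Keiko ∩ Noor: 09:00–10:00, 10:50–11:20, 14:40–15:20.
Keiko ∩ Noor ∩ Grace: 09:40–10:00, 10:50–11:10, 15:10–15:20.
Keiko ∩ Noor ∩ Grace ∩ Viktor: 15:10–15:20.
Windows ≥ 30 min: (none).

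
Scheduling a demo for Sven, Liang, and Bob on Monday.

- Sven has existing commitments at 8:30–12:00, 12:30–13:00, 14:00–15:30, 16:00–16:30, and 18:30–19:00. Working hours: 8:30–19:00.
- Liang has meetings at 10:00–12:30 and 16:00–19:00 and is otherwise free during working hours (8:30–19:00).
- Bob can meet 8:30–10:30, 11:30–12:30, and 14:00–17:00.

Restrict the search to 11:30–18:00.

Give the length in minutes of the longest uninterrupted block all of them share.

Sven free within 08:30–19:00: 12:00–12:30, 13:00–14:00, 15:30–16:00, 16:30–18:30.
Liang free within 08:30–19:00: 08:30–10:00, 12:30–16:00.
Sven ∩ Liang: 13:00–14:00, 15:30–16:00.
Sven ∩ Liang ∩ Bob: 15:30–16:00.
Restricted to 11:30–18:00: 15:30–16:00.
Single common window of 30 minutes.

30 minutes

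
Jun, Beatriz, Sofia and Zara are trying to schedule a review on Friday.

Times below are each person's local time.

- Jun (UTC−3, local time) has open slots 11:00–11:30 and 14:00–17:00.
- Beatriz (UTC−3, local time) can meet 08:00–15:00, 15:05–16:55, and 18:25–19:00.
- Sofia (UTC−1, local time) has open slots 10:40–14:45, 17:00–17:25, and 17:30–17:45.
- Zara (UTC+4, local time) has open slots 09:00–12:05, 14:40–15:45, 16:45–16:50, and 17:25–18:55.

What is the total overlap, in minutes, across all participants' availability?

Jun → UTC: 14:00–14:30, 17:00–20:00.
Beatriz → UTC: 11:00–18:00, 18:05–19:55, 21:25–22:00.
Sofia → UTC: 11:40–15:45, 18:00–18:25, 18:30–18:45.
Zara → UTC: 05:00–08:05, 10:40–11:45, 12:45–12:50, 13:25–14:55.
Jun ∩ Beatriz: 14:00–14:30, 17:00–18:00, 18:05–19:55.
Jun ∩ Beatriz ∩ Sofia: 14:00–14:30, 18:05–18:25, 18:30–18:45.
Jun ∩ Beatriz ∩ Sofia ∩ Zara: 14:00–14:30.
Total common minutes: 30.

30 minutes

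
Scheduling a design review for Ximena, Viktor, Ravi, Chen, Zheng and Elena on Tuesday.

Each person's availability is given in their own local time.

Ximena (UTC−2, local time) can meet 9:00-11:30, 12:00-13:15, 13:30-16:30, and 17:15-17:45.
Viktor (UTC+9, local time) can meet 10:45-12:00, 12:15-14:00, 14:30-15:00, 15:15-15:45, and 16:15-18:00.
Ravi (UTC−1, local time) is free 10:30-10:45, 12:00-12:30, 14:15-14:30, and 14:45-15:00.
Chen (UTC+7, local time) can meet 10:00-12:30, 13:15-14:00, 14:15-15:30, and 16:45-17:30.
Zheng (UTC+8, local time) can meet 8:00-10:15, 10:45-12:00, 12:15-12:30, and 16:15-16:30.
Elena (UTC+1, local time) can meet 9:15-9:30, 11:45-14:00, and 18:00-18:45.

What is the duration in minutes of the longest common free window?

0 minutes

Ximena → UTC: 11:00–13:30, 14:00–15:15, 15:30–18:30, 19:15–19:45.
Viktor → UTC: 01:45–03:00, 03:15–05:00, 05:30–06:00, 06:15–06:45, 07:15–09:00.
Ravi → UTC: 11:30–11:45, 13:00–13:30, 15:15–15:30, 15:45–16:00.
Chen → UTC: 03:00–05:30, 06:15–07:00, 07:15–08:30, 09:45–10:30.
Zheng → UTC: 00:00–02:15, 02:45–04:00, 04:15–04:30, 08:15–08:30.
Elena → UTC: 08:15–08:30, 10:45–13:00, 17:00–17:45.
Ximena ∩ Viktor: (none).
Ximena ∩ Viktor ∩ Ravi: (none).
Ximena ∩ Viktor ∩ Ravi ∩ Chen: (none).
Ximena ∩ Viktor ∩ Ravi ∩ Chen ∩ Zheng: (none).
Ximena ∩ Viktor ∩ Ravi ∩ Chen ∩ Zheng ∩ Elena: (none).
No common window.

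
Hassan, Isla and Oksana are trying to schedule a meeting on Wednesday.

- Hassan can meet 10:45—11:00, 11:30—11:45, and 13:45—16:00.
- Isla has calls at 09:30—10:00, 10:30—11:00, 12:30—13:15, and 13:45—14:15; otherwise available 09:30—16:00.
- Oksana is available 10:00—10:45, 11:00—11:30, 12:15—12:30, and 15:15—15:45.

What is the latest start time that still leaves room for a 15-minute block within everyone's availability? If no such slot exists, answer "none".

15:30

Isla free within 09:30–16:00: 10:00–10:30, 11:00–12:30, 13:15–13:45, 14:15–16:00.
Hassan ∩ Isla: 11:30–11:45, 14:15–16:00.
Hassan ∩ Isla ∩ Oksana: 15:15–15:45.
Windows ≥ 15 min: 15:15–15:45.
Latest start in the last window 15:15–15:45 is 15:45 − 15 min = 15:30.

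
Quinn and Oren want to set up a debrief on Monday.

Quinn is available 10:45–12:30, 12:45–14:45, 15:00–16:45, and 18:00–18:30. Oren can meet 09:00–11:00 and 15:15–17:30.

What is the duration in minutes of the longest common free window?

Quinn ∩ Oren: 10:45–11:00, 15:15–16:45.
Common window lengths: 15, 90 min; longest is 90.

90 minutes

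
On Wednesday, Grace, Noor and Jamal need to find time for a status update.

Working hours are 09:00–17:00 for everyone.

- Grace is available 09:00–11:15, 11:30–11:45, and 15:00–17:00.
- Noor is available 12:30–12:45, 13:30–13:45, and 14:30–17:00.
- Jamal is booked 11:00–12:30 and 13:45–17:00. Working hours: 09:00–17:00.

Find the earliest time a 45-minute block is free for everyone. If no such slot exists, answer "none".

none

Jamal free within 09:00–17:00: 09:00–11:00, 12:30–13:45.
Grace ∩ Noor: 15:00–17:00.
Grace ∩ Noor ∩ Jamal: (none).
Windows ≥ 45 min: (none).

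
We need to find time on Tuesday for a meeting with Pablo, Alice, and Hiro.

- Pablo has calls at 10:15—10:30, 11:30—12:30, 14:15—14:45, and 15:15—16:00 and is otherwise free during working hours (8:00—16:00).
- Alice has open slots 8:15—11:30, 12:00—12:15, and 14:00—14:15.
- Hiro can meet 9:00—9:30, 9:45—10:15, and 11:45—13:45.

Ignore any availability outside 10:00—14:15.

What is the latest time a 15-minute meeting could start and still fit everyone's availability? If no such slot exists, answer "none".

Pablo free within 08:00–16:00: 08:00–10:15, 10:30–11:30, 12:30–14:15, 14:45–15:15.
Pablo ∩ Alice: 08:15–10:15, 10:30–11:30, 14:00–14:15.
Pablo ∩ Alice ∩ Hiro: 09:00–09:30, 09:45–10:15.
Restricted to 10:00–14:15: 10:00–10:15.
Windows ≥ 15 min: 10:00–10:15.
Latest start in the last window 10:00–10:15 is 10:15 − 15 min = 10:00.

10:00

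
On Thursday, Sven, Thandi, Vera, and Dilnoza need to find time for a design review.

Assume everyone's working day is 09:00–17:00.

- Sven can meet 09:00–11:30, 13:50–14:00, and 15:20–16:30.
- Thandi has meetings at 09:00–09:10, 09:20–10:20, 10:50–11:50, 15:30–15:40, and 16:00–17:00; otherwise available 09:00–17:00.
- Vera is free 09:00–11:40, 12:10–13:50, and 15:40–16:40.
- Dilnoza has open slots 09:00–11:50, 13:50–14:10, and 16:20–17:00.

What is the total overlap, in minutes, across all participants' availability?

Thandi free within 09:00–17:00: 09:10–09:20, 10:20–10:50, 11:50–15:30, 15:40–16:00.
Sven ∩ Thandi: 09:10–09:20, 10:20–10:50, 13:50–14:00, 15:20–15:30, 15:40–16:00.
Sven ∩ Thandi ∩ Vera: 09:10–09:20, 10:20–10:50, 15:40–16:00.
Sven ∩ Thandi ∩ Vera ∩ Dilnoza: 09:10–09:20, 10:20–10:50.
Total common minutes: 10 + 30 = 40.

40 minutes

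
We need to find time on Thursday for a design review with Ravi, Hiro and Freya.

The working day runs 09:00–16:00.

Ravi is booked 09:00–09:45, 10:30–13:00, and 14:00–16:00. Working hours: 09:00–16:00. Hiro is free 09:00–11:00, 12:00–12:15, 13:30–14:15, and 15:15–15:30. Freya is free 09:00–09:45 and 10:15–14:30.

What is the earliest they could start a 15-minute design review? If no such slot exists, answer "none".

10:15

Ravi free within 09:00–16:00: 09:45–10:30, 13:00–14:00.
Ravi ∩ Hiro: 09:45–10:30, 13:30–14:00.
Ravi ∩ Hiro ∩ Freya: 10:15–10:30, 13:30–14:00.
Windows ≥ 15 min: 10:15–10:30, 13:30–14:00.
Earliest such window starts at 10:15.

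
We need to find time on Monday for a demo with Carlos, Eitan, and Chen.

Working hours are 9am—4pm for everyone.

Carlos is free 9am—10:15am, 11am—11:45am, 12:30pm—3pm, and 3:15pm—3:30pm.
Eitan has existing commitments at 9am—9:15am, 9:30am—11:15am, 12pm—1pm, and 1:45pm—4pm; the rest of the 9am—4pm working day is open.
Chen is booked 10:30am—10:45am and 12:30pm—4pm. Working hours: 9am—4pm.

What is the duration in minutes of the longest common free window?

Eitan free within 09:00–16:00: 09:15–09:30, 11:15–12:00, 13:00–13:45.
Chen free within 09:00–16:00: 09:00–10:30, 10:45–12:30.
Carlos ∩ Eitan: 09:15–09:30, 11:15–11:45, 13:00–13:45.
Carlos ∩ Eitan ∩ Chen: 09:15–09:30, 11:15–11:45.
Common window lengths: 15, 30 min; longest is 30.

30 minutes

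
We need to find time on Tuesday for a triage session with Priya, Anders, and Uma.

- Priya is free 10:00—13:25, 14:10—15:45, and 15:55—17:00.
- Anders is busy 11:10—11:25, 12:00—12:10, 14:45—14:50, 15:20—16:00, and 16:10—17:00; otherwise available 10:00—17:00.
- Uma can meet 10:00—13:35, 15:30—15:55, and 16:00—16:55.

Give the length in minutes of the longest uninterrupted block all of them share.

75 minutes

Anders free within 10:00–17:00: 10:00–11:10, 11:25–12:00, 12:10–14:45, 14:50–15:20, 16:00–16:10.
Priya ∩ Anders: 10:00–11:10, 11:25–12:00, 12:10–13:25, 14:10–14:45, 14:50–15:20, 16:00–16:10.
Priya ∩ Anders ∩ Uma: 10:00–11:10, 11:25–12:00, 12:10–13:25, 16:00–16:10.
Common window lengths: 70, 35, 75, 10 min; longest is 75.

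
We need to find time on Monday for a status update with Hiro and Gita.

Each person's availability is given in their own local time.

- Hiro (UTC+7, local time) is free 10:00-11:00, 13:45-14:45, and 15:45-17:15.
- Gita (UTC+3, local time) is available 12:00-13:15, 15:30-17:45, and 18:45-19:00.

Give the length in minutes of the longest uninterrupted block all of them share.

Hiro → UTC: 03:00–04:00, 06:45–07:45, 08:45–10:15.
Gita → UTC: 09:00–10:15, 12:30–14:45, 15:45–16:00.
Hiro ∩ Gita: 09:00–10:15.
Single common window of 75 minutes.

75 minutes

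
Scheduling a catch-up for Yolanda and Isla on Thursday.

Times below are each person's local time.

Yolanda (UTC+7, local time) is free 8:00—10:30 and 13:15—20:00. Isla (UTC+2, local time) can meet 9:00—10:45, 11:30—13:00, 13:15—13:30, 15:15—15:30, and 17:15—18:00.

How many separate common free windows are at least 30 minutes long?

Yolanda → UTC: 01:00–03:30, 06:15–13:00.
Isla → UTC: 07:00–08:45, 09:30–11:00, 11:15–11:30, 13:15–13:30, 15:15–16:00.
Yolanda ∩ Isla: 07:00–08:45, 09:30–11:00, 11:15–11:30.
Windows ≥ 30 min: 07:00–08:45, 09:30–11:00.
That's 2 windows.

2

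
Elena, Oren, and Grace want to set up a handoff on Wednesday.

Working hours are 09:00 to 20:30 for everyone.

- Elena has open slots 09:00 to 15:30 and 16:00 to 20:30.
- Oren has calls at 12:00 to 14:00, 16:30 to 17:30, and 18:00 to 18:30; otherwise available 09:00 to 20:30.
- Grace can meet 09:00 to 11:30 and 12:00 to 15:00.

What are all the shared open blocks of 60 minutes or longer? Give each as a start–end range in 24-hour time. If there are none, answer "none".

Oren free within 09:00–20:30: 09:00–12:00, 14:00–16:30, 17:30–18:00, 18:30–20:30.
Elena ∩ Oren: 09:00–12:00, 14:00–15:30, 16:00–16:30, 17:30–18:00, 18:30–20:30.
Elena ∩ Oren ∩ Grace: 09:00–11:30, 14:00–15:00.
Windows ≥ 60 min: 09:00–11:30, 14:00–15:00.

09:00–11:30, 14:00–15:00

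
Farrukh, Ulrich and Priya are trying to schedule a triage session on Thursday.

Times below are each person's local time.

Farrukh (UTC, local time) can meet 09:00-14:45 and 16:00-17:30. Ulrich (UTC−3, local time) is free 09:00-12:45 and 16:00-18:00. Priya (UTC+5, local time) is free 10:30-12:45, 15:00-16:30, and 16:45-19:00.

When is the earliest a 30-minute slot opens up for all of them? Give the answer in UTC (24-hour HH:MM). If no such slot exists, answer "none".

12:00

Farrukh → UTC: 09:00–14:45, 16:00–17:30.
Ulrich → UTC: 12:00–15:45, 19:00–21:00.
Priya → UTC: 05:30–07:45, 10:00–11:30, 11:45–14:00.
Farrukh ∩ Ulrich: 12:00–14:45.
Farrukh ∩ Ulrich ∩ Priya: 12:00–14:00.
Windows ≥ 30 min: 12:00–14:00.
Earliest such window starts at 12:00.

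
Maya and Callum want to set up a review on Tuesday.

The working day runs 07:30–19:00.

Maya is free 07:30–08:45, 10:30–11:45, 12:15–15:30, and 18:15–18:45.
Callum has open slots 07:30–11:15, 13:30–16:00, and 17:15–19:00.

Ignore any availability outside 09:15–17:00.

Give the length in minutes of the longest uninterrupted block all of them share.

120 minutes

Maya ∩ Callum: 07:30–08:45, 10:30–11:15, 13:30–15:30, 18:15–18:45.
Restricted to 09:15–17:00: 10:30–11:15, 13:30–15:30.
Common window lengths: 45, 120 min; longest is 120.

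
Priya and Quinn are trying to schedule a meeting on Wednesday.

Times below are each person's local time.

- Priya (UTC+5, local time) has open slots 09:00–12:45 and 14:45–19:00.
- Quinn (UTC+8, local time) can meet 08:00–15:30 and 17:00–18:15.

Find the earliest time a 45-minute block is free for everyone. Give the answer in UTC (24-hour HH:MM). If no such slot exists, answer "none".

04:00

Priya → UTC: 04:00–07:45, 09:45–14:00.
Quinn → UTC: 00:00–07:30, 09:00–10:15.
Priya ∩ Quinn: 04:00–07:30, 09:45–10:15.
Windows ≥ 45 min: 04:00–07:30.
Earliest such window starts at 04:00.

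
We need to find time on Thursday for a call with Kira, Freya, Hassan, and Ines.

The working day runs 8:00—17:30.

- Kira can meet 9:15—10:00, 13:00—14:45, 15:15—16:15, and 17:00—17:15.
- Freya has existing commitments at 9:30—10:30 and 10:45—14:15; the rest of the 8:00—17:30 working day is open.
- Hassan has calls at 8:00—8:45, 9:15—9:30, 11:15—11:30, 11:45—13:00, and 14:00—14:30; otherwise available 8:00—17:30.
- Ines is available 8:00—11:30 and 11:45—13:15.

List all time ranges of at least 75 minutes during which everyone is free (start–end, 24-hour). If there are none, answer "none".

Freya free within 08:00–17:30: 08:00–09:30, 10:30–10:45, 14:15–17:30.
Hassan free within 08:00–17:30: 08:45–09:15, 09:30–11:15, 11:30–11:45, 13:00–14:00, 14:30–17:30.
Kira ∩ Freya: 09:15–09:30, 14:15–14:45, 15:15–16:15, 17:00–17:15.
Kira ∩ Freya ∩ Hassan: 14:30–14:45, 15:15–16:15, 17:00–17:15.
Kira ∩ Freya ∩ Hassan ∩ Ines: (none).
Windows ≥ 75 min: (none).

none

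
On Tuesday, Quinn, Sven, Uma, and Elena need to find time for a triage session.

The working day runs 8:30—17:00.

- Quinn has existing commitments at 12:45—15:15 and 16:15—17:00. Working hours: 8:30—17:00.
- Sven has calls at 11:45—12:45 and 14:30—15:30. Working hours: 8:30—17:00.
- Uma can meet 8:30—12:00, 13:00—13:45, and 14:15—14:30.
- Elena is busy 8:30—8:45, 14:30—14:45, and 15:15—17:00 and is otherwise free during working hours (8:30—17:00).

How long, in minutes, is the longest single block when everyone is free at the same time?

180 minutes

Quinn free within 08:30–17:00: 08:30–12:45, 15:15–16:15.
Sven free within 08:30–17:00: 08:30–11:45, 12:45–14:30, 15:30–17:00.
Elena free within 08:30–17:00: 08:45–14:30, 14:45–15:15.
Quinn ∩ Sven: 08:30–11:45, 15:30–16:15.
Quinn ∩ Sven ∩ Uma: 08:30–11:45.
Quinn ∩ Sven ∩ Uma ∩ Elena: 08:45–11:45.
Single common window of 180 minutes.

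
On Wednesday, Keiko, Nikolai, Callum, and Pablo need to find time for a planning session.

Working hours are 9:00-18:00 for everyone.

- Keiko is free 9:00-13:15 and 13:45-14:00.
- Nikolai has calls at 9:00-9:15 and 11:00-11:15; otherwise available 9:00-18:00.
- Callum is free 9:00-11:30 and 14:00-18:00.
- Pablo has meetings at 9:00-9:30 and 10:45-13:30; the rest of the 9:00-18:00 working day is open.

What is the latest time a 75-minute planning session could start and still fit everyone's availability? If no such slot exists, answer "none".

Nikolai free within 09:00–18:00: 09:15–11:00, 11:15–18:00.
Pablo free within 09:00–18:00: 09:30–10:45, 13:30–18:00.
Keiko ∩ Nikolai: 09:15–11:00, 11:15–13:15, 13:45–14:00.
Keiko ∩ Nikolai ∩ Callum: 09:15–11:00, 11:15–11:30.
Keiko ∩ Nikolai ∩ Callum ∩ Pablo: 09:30–10:45.
Windows ≥ 75 min: 09:30–10:45.
Latest start in the last window 09:30–10:45 is 10:45 − 75 min = 09:30.

09:30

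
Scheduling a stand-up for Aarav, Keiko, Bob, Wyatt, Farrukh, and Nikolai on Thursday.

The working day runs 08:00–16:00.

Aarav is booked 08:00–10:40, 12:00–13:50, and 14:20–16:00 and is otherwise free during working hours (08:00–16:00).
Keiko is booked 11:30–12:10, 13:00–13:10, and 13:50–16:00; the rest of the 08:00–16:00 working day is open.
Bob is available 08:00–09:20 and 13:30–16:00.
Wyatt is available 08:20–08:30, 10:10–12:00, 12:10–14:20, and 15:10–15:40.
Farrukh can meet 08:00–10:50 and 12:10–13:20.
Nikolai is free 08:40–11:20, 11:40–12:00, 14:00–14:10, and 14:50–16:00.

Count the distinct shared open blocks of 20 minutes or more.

Aarav free within 08:00–16:00: 10:40–12:00, 13:50–14:20.
Keiko free within 08:00–16:00: 08:00–11:30, 12:10–13:00, 13:10–13:50.
Aarav ∩ Keiko: 10:40–11:30.
Aarav ∩ Keiko ∩ Bob: (none).
Aarav ∩ Keiko ∩ Bob ∩ Wyatt: (none).
Aarav ∩ Keiko ∩ Bob ∩ Wyatt ∩ Farrukh: (none).
Aarav ∩ Keiko ∩ Bob ∩ Wyatt ∩ Farrukh ∩ Nikolai: (none).
Windows ≥ 20 min: (none).
That's 0 windows.

0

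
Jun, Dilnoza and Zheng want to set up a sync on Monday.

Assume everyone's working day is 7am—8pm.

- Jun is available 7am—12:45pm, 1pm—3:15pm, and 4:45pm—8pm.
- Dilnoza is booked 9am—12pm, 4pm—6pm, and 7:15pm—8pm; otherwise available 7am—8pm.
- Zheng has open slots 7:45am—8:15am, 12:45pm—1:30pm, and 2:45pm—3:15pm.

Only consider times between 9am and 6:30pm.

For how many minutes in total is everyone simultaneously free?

60 minutes

Dilnoza free within 07:00–20:00: 07:00–09:00, 12:00–16:00, 18:00–19:15.
Jun ∩ Dilnoza: 07:00–09:00, 12:00–12:45, 13:00–15:15, 18:00–19:15.
Jun ∩ Dilnoza ∩ Zheng: 07:45–08:15, 13:00–13:30, 14:45–15:15.
Restricted to 09:00–18:30: 13:00–13:30, 14:45–15:15.
Total common minutes: 30 + 30 = 60.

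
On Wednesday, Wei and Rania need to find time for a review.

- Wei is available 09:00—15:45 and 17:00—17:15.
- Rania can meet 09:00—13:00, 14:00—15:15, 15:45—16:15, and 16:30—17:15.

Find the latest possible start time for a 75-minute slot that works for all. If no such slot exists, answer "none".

Wei ∩ Rania: 09:00–13:00, 14:00–15:15, 17:00–17:15.
Windows ≥ 75 min: 09:00–13:00, 14:00–15:15.
Latest start in the last window 14:00–15:15 is 15:15 − 75 min = 14:00.

14:00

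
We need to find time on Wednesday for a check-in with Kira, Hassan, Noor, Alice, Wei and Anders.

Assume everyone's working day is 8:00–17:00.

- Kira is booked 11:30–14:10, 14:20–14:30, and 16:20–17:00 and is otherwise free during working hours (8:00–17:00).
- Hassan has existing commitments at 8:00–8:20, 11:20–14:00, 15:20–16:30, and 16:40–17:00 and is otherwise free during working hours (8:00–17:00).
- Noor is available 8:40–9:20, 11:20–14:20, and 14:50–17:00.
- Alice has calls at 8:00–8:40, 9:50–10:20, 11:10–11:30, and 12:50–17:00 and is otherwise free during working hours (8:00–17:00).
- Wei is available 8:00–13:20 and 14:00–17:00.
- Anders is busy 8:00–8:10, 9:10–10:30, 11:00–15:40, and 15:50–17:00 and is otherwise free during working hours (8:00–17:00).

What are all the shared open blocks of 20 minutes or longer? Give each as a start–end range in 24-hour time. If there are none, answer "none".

08:40–09:10

Kira free within 08:00–17:00: 08:00–11:30, 14:10–14:20, 14:30–16:20.
Hassan free within 08:00–17:00: 08:20–11:20, 14:00–15:20, 16:30–16:40.
Alice free within 08:00–17:00: 08:40–09:50, 10:20–11:10, 11:30–12:50.
Anders free within 08:00–17:00: 08:10–09:10, 10:30–11:00, 15:40–15:50.
Kira ∩ Hassan: 08:20–11:20, 14:10–14:20, 14:30–15:20.
Kira ∩ Hassan ∩ Noor: 08:40–09:20, 14:10–14:20, 14:50–15:20.
Kira ∩ Hassan ∩ Noor ∩ Alice: 08:40–09:20.
Kira ∩ Hassan ∩ Noor ∩ Alice ∩ Wei: 08:40–09:20.
Kira ∩ Hassan ∩ Noor ∩ Alice ∩ Wei ∩ Anders: 08:40–09:10.
Windows ≥ 20 min: 08:40–09:10.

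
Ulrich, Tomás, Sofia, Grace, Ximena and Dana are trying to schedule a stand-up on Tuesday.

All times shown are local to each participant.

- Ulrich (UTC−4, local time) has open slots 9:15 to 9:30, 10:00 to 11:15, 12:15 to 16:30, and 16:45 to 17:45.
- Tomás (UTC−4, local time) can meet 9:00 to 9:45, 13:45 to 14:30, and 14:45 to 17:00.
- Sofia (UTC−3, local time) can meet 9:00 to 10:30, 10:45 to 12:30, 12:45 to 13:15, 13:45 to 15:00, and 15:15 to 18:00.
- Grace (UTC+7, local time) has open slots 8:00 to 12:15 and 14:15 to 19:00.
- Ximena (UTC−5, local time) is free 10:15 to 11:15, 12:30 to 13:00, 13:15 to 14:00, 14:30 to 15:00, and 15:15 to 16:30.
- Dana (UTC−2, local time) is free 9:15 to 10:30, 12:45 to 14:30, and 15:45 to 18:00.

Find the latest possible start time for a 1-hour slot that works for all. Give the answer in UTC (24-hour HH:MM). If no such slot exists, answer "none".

none

Ulrich → UTC: 13:15–13:30, 14:00–15:15, 16:15–20:30, 20:45–21:45.
Tomás → UTC: 13:00–13:45, 17:45–18:30, 18:45–21:00.
Sofia → UTC: 12:00–13:30, 13:45–15:30, 15:45–16:15, 16:45–18:00, 18:15–21:00.
Grace → UTC: 01:00–05:15, 07:15–12:00.
Ximena → UTC: 15:15–16:15, 17:30–18:00, 18:15–19:00, 19:30–20:00, 20:15–21:30.
Dana → UTC: 11:15–12:30, 14:45–16:30, 17:45–20:00.
Ulrich ∩ Tomás: 13:15–13:30, 17:45–18:30, 18:45–20:30, 20:45–21:00.
Ulrich ∩ Tomás ∩ Sofia: 13:15–13:30, 17:45–18:00, 18:15–18:30, 18:45–20:30, 20:45–21:00.
Ulrich ∩ Tomás ∩ Sofia ∩ Grace: (none).
Ulrich ∩ Tomás ∩ Sofia ∩ Grace ∩ Ximena: (none).
Ulrich ∩ Tomás ∩ Sofia ∩ Grace ∩ Ximena ∩ Dana: (none).
Windows ≥ 60 min: (none).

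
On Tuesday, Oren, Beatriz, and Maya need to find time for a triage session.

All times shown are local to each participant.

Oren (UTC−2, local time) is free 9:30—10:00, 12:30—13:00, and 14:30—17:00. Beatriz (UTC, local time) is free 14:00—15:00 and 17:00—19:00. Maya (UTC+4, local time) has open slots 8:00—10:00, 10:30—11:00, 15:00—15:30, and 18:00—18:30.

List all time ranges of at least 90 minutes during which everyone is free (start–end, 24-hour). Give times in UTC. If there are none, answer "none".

Oren → UTC: 11:30–12:00, 14:30–15:00, 16:30–19:00.
Beatriz → UTC: 14:00–15:00, 17:00–19:00.
Maya → UTC: 04:00–06:00, 06:30–07:00, 11:00–11:30, 14:00–14:30.
Oren ∩ Beatriz: 14:30–15:00, 17:00–19:00.
Oren ∩ Beatriz ∩ Maya: (none).
Windows ≥ 90 min: (none).

none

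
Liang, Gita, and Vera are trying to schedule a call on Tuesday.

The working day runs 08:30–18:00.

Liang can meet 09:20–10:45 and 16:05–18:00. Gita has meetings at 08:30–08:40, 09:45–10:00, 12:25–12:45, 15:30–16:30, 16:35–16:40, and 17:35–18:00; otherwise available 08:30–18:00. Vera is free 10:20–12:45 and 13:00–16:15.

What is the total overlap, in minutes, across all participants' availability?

25 minutes

Gita free within 08:30–18:00: 08:40–09:45, 10:00–12:25, 12:45–15:30, 16:30–16:35, 16:40–17:35.
Liang ∩ Gita: 09:20–09:45, 10:00–10:45, 16:30–16:35, 16:40–17:35.
Liang ∩ Gita ∩ Vera: 10:20–10:45.
Total common minutes: 25.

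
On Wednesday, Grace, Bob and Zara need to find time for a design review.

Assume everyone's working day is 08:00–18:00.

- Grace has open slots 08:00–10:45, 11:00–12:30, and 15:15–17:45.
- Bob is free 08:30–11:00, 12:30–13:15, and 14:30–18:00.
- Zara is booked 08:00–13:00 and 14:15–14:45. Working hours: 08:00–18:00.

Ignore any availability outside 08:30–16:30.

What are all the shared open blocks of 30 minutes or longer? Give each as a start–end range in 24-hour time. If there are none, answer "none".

Zara free within 08:00–18:00: 13:00–14:15, 14:45–18:00.
Grace ∩ Bob: 08:30–10:45, 15:15–17:45.
Grace ∩ Bob ∩ Zara: 15:15–17:45.
Restricted to 08:30–16:30: 15:15–16:30.
Windows ≥ 30 min: 15:15–16:30.

15:15–16:30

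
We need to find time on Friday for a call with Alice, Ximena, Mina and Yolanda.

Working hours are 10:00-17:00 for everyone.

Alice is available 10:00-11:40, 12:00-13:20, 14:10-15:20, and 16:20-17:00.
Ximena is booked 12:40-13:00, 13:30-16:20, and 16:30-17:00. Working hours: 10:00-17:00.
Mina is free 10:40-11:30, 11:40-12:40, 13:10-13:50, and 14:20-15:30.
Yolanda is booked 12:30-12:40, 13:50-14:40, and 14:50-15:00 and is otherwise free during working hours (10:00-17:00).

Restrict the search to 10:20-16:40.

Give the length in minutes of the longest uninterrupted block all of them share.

Ximena free within 10:00–17:00: 10:00–12:40, 13:00–13:30, 16:20–16:30.
Yolanda free within 10:00–17:00: 10:00–12:30, 12:40–13:50, 14:40–14:50, 15:00–17:00.
Alice ∩ Ximena: 10:00–11:40, 12:00–12:40, 13:00–13:20, 16:20–16:30.
Alice ∩ Ximena ∩ Mina: 10:40–11:30, 12:00–12:40, 13:10–13:20.
Alice ∩ Ximena ∩ Mina ∩ Yolanda: 10:40–11:30, 12:00–12:30, 13:10–13:20.
Restricted to 10:20–16:40: 10:40–11:30, 12:00–12:30, 13:10–13:20.
Common window lengths: 50, 30, 10 min; longest is 50.

50 minutes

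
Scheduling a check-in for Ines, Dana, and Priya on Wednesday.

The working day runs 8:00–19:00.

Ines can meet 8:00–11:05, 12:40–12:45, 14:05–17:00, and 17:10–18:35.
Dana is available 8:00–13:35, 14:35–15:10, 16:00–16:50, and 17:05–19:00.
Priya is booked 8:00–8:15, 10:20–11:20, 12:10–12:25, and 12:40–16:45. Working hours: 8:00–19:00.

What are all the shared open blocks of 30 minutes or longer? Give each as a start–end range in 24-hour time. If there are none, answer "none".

08:15–10:20, 17:10–18:35

Priya free within 08:00–19:00: 08:15–10:20, 11:20–12:10, 12:25–12:40, 16:45–19:00.
Ines ∩ Dana: 08:00–11:05, 12:40–12:45, 14:35–15:10, 16:00–16:50, 17:10–18:35.
Ines ∩ Dana ∩ Priya: 08:15–10:20, 16:45–16:50, 17:10–18:35.
Windows ≥ 30 min: 08:15–10:20, 17:10–18:35.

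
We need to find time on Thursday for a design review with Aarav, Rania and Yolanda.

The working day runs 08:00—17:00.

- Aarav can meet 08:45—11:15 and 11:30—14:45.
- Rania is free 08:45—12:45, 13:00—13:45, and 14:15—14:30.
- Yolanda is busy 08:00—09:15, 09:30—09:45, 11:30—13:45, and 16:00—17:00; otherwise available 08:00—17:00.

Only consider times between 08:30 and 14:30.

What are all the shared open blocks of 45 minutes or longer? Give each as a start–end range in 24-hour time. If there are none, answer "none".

Yolanda free within 08:00–17:00: 09:15–09:30, 09:45–11:30, 13:45–16:00.
Aarav ∩ Rania: 08:45–11:15, 11:30–12:45, 13:00–13:45, 14:15–14:30.
Aarav ∩ Rania ∩ Yolanda: 09:15–09:30, 09:45–11:15, 14:15–14:30.
Restricted to 08:30–14:30: 09:15–09:30, 09:45–11:15, 14:15–14:30.
Windows ≥ 45 min: 09:45–11:15.

09:45–11:15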